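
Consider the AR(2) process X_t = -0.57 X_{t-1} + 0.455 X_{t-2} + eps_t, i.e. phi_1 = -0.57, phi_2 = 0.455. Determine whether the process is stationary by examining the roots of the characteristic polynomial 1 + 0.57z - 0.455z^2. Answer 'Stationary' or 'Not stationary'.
\text{Not stationary}

The AR(p) characteristic polynomial is P(z) = 1 + 0.57z - 0.455z^2.
Stationarity requires all roots to lie outside the unit circle, i.e. |z| > 1 for every root.
Set 1 + (0.57) z + (-0.455) z^2 = 0, i.e. a z^2 + b z + c = 0 with a = -0.455, b = 0.57, c = 1.
Discriminant D = b^2 - 4ac = (0.57)^2 - 4*(-0.455)*1 = 0.3249 - (-1.82) = 2.1449.
D >= 0, so the roots are real: z = (-b +/- sqrt(D)) / (2a) = (-0.57 +/- 1.464548) / (-0.91).
  z_1 = (-0.57 + 1.464548) / (-0.91) = -0.983,   |z_1| = 0.983.
  z_2 = (-0.57 - 1.464548) / (-0.91) = 2.2358,   |z_2| = 2.2358.
Moduli of all roots: 0.9830, 2.2358.
All moduli strictly greater than 1? No.
Verdict: Not stationary.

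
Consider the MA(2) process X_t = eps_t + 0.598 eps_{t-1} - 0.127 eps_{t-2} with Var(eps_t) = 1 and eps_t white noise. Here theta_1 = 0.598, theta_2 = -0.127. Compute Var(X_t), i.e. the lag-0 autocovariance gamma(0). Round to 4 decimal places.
\gamma(0) = 1.3737

For an MA(q) process X_t = eps_t + sum_i theta_i eps_{t-i} with
Var(eps_t) = sigma^2, the variance is
  gamma(0) = sigma^2 * (1 + sum_i theta_i^2).
  sum_i theta_i^2 = (0.598)^2 + (-0.127)^2 = 0.357604 + 0.016129 = 0.373733.
  gamma(0) = 1 * (1 + 0.373733) = 1 * 1.373733 = 1.373733, which rounds to 1.3737.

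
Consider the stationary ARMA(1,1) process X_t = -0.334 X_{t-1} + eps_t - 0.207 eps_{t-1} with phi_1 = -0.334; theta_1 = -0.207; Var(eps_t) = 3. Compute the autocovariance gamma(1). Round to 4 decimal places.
\gamma(1) = -1.9531

Multiply the model equation by X_{t-k} and take expectations. With theta_0 = psi_0 = 1 and psi_j the MA(infinity) weights, this gives
  gamma(k) - sum_i phi_i gamma(k-i) = c_k,
  c_k = sigma^2 * sum_{j=k..q} theta_j psi_{j-k}   (c_k = 0 for k > q),
using gamma(-m) = gamma(m).
psi-weights needed (psi_j = theta_j + sum_i phi_i psi_{j-i}):
  psi_1 = theta_1 + phi_1 = -0.207 + (-0.334) = -0.541
Right-hand sides:
  c_0 = sigma^2 (1 + theta_1 psi_1) = 3 * (1 + (-0.207)(-0.541)) = 3 * 1.111987 = 3.335961
  c_1 = sigma^2 theta_1 = 3 * (-0.207) = -0.621
  c_2 = 0
Equations for k = 0 and k = 1 (AR order 1):
  gamma(0) = phi_1 gamma(1) + c_0
  gamma(1) = phi_1 gamma(0) + c_1
Substituting the second into the first: gamma(0) (1 - phi_1^2) = c_0 + phi_1 c_1, so
  gamma(0) = (c_0 + phi_1 c_1) / (1 - phi_1^2) = (3.335961 + (-0.334)(-0.621)) / (1 - (-0.334)^2) = 3.543375 / 0.888444 = 3.988293.
  gamma(1) = phi_1 gamma(0) + c_1 = (-0.334)(3.988293) + (-0.621) = -1.95309.
Therefore gamma(1) = -1.9531 (to 4 decimal places).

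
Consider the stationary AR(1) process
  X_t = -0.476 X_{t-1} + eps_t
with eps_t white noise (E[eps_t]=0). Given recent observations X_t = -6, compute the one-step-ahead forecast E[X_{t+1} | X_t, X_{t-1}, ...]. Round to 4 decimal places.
E[X_{t+1} \mid \mathcal F_t] = 2.8560

For an AR(p) model X_t = c + sum_i phi_i X_{t-i} + eps_t, the
one-step-ahead conditional mean is
  E[X_{t+1} | X_t, ...] = c + sum_i phi_i X_{t+1-i}.
Substitute known values:
  E[X_{t+1} | ...] = (-0.476) * (-6)
                   = 2.8560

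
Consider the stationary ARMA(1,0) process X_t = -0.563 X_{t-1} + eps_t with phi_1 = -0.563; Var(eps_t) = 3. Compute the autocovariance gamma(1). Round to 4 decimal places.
\gamma(1) = -2.4728

Multiply the model equation by X_{t-k} and take expectations. With theta_0 = psi_0 = 1 and psi_j the MA(infinity) weights, this gives
  gamma(k) - sum_i phi_i gamma(k-i) = c_k,
  c_k = sigma^2 * sum_{j=k..q} theta_j psi_{j-k}   (c_k = 0 for k > q),
using gamma(-m) = gamma(m).
Pure AR (q = 0): c_0 = sigma^2 = 3, c_k = 0 for k >= 1.
Equations for k = 0 and k = 1 (AR order 1):
  gamma(0) = phi_1 gamma(1) + c_0
  gamma(1) = phi_1 gamma(0) + c_1
Substituting the second into the first: gamma(0) (1 - phi_1^2) = c_0 + phi_1 c_1, so
  gamma(0) = c_0 / (1 - phi_1^2) = 3 / (1 - (-0.563)^2) = 3 / 0.683031 = 4.392187.
  gamma(1) = phi_1 gamma(0) = (-0.563)(4.392187) = -2.472801.
Therefore gamma(1) = -2.4728 (to 4 decimal places).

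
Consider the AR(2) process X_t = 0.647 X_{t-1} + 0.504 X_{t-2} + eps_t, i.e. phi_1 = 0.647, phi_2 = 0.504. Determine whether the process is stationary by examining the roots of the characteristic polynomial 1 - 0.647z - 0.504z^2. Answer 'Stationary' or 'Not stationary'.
\text{Not stationary}

The AR(p) characteristic polynomial is P(z) = 1 - 0.647z - 0.504z^2.
Stationarity requires all roots to lie outside the unit circle, i.e. |z| > 1 for every root.
Set 1 + (-0.647) z + (-0.504) z^2 = 0, i.e. a z^2 + b z + c = 0 with a = -0.504, b = -0.647, c = 1.
Discriminant D = b^2 - 4ac = (-0.647)^2 - 4*(-0.504)*1 = 0.418609 - (-2.016) = 2.434609.
D >= 0, so the roots are real: z = (-b +/- sqrt(D)) / (2a) = (0.647 +/- 1.560323) / (-1.008).
  z_1 = (0.647 + 1.560323) / (-1.008) = -2.1898,   |z_1| = 2.1898.
  z_2 = (0.647 - 1.560323) / (-1.008) = 0.9061,   |z_2| = 0.9061.
Moduli of all roots: 2.1898, 0.9061.
All moduli strictly greater than 1? No.
Verdict: Not stationary.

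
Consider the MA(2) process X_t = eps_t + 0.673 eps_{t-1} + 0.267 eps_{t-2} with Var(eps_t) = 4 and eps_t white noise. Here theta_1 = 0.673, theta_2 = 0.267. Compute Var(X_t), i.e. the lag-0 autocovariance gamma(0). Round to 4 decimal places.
\gamma(0) = 6.0969

For an MA(q) process X_t = eps_t + sum_i theta_i eps_{t-i} with
Var(eps_t) = sigma^2, the variance is
  gamma(0) = sigma^2 * (1 + sum_i theta_i^2).
  sum_i theta_i^2 = (0.673)^2 + (0.267)^2 = 0.452929 + 0.071289 = 0.524218.
  gamma(0) = 4 * (1 + 0.524218) = 4 * 1.524218 = 6.096872, which rounds to 6.0969.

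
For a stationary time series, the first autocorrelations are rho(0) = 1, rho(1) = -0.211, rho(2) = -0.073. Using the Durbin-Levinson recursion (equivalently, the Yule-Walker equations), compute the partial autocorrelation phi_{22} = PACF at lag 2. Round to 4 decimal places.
\phi_{22} = -0.1230

The PACF at lag k is phi_{kk}, the last component of the solution
to the Yule-Walker system G_k phi = r_k where
  (G_k)_{ij} = rho(|i - j|), (r_k)_i = rho(i), i,j = 1..k.
Equivalently, Durbin-Levinson gives phi_{kk} iteratively:
  phi_{11} = rho(1)
  phi_{kk} = [rho(k) - sum_{j=1..k-1} phi_{k-1,j} rho(k-j)]
            / [1 - sum_{j=1..k-1} phi_{k-1,j} rho(j)],
  phi_{k,j} = phi_{k-1,j} - phi_{kk} phi_{k-1,k-j},  j = 1..k-1.
Step k = 1:
  phi_11 = rho(1) = -0.211.
Step k = 2:
  phi_22 = [rho(2) - phi_11 rho(1)] / [1 - phi_11 rho(1)] = [-0.073 - (-0.211)(-0.211)] / [1 - (-0.211)(-0.211)]
         = -0.117521 / 0.955479 = -0.123.
Therefore phi_{22} = -0.1230.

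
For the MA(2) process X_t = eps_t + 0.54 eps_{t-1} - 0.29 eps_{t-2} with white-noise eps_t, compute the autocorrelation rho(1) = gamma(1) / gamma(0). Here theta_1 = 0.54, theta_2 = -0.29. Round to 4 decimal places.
\rho(1) = 0.2787

For an MA(q) process with theta_0 = 1, the autocovariance is
  gamma(k) = sigma^2 * sum_{i=0..q-k} theta_i * theta_{i+k},
and rho(k) = gamma(k) / gamma(0). Sigma^2 cancels.
  numerator   = (1)*(0.54) + (0.54)*(-0.29) = 0.3834.
  denominator = (1)^2 + (0.54)^2 + (-0.29)^2 = 1.3757.
  rho(1) = 0.3834 / 1.3757 = 0.2787.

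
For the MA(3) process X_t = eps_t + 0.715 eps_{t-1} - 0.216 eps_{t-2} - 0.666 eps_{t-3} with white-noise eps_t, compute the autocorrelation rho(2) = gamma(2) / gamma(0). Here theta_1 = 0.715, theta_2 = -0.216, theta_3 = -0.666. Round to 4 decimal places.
\rho(2) = -0.3458

For an MA(q) process with theta_0 = 1, the autocovariance is
  gamma(k) = sigma^2 * sum_{i=0..q-k} theta_i * theta_{i+k},
and rho(k) = gamma(k) / gamma(0). Sigma^2 cancels.
  numerator   = (1)*(-0.216) + (0.715)*(-0.666) = -0.69219.
  denominator = (1)^2 + (0.715)^2 + (-0.216)^2 + (-0.666)^2 = 2.001437.
  rho(2) = -0.69219 / 2.001437 = -0.3458.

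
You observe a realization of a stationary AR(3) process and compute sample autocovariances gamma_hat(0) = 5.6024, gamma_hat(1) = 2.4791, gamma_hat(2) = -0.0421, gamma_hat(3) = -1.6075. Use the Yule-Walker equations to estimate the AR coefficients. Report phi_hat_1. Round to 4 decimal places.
\hat\phi_{1} = 0.4970

The Yule-Walker equations for an AR(p) process read, in matrix form,
  Gamma_p phi = r_p,   with   (Gamma_p)_{ij} = gamma(|i - j|),
                       (r_p)_i = gamma(i),   i,j = 1..p.
Substitute the sample gammas (Toeplitz matrix and right-hand side of size 3):
  Gamma_p = [[5.6024, 2.4791, -0.0421], [2.4791, 5.6024, 2.4791], [-0.0421, 2.4791, 5.6024]]
  r_p     = [2.4791, -0.0421, -1.6075]
Written out (R1..R3):
  (R1) 5.6024 phi_1 + 2.4791 phi_2 - 0.0421 phi_3 = 2.4791
  (R2) 2.4791 phi_1 + 5.6024 phi_2 + 2.4791 phi_3 = -0.0421
  (R3) -0.0421 phi_1 + 2.4791 phi_2 + 5.6024 phi_3 = -1.6075
Gaussian elimination:
  R2 <- R2 - (2.4791/5.6024) R1 = R2 - (0.442507) R1:  4.505381 phi_2 + 2.49773 phi_3 = -1.139119
  R3 <- R3 - (-0.0421/5.6024) R1 = R3 - (-0.007515) R1:  2.49773 phi_2 + 5.602084 phi_3 = -1.58887
  R3 <- R3 - (2.49773/4.505381) R2 = R3 - (0.554388) R2:  4.217372 phi_3 = -0.957357
Back-substitution:
  phi_hat_3 = -0.957357 / 4.217372 = -0.227003
  phi_hat_2 = (-1.139119 - (2.49773)(-0.227003)) / 4.505381 = -0.126987
  phi_hat_1 = (2.4791 - (2.4791)(-0.126987) - (-0.0421)(-0.227003)) / 5.6024 = 0.496994
So phi_hat = [0.4970, -0.1270, -0.2270].
Therefore phi_hat_1 = 0.4970.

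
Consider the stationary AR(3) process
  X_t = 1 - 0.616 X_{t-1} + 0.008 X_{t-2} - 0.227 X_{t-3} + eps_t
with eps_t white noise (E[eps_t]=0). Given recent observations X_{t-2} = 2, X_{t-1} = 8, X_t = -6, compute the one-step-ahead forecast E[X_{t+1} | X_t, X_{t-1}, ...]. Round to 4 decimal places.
E[X_{t+1} \mid \mathcal F_t] = 4.3060

For an AR(p) model X_t = c + sum_i phi_i X_{t-i} + eps_t, the
one-step-ahead conditional mean is
  E[X_{t+1} | X_t, ...] = c + sum_i phi_i X_{t+1-i}.
Substitute known values:
  E[X_{t+1} | ...] = 1 + (-0.616) * (-6) + (0.008) * (8) + (-0.227) * (2)
                   = 4.3060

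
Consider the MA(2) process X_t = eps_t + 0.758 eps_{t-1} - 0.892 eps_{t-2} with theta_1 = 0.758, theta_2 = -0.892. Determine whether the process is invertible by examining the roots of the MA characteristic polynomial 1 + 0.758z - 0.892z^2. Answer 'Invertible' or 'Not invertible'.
\text{Not invertible}

The MA(q) characteristic polynomial is P(z) = 1 + 0.758z - 0.892z^2.
Invertibility requires all roots to lie outside the unit circle, i.e. |z| > 1 for every root.
Set 1 + (0.758) z + (-0.892) z^2 = 0, i.e. a z^2 + b z + c = 0 with a = -0.892, b = 0.758, c = 1.
Discriminant D = b^2 - 4ac = (0.758)^2 - 4*(-0.892)*1 = 0.574564 - (-3.568) = 4.142564.
D >= 0, so the roots are real: z = (-b +/- sqrt(D)) / (2a) = (-0.758 +/- 2.035329) / (-1.784).
  z_1 = (-0.758 + 2.035329) / (-1.784) = -0.716,   |z_1| = 0.716.
  z_2 = (-0.758 - 2.035329) / (-1.784) = 1.5658,   |z_2| = 1.5658.
Moduli of all roots: 0.7160, 1.5658.
All moduli strictly greater than 1? No.
Verdict: Not invertible.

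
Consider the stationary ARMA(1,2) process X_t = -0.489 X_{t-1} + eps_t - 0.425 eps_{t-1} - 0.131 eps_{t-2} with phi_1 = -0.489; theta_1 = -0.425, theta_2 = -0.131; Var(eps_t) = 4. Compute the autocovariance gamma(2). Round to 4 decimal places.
\gamma(2) = 1.9541

Multiply the model equation by X_{t-k} and take expectations. With theta_0 = psi_0 = 1 and psi_j the MA(infinity) weights, this gives
  gamma(k) - sum_i phi_i gamma(k-i) = c_k,
  c_k = sigma^2 * sum_{j=k..q} theta_j psi_{j-k}   (c_k = 0 for k > q),
using gamma(-m) = gamma(m).
psi-weights needed (psi_j = theta_j + sum_i phi_i psi_{j-i}):
  psi_1 = theta_1 + phi_1 = -0.425 + (-0.489) = -0.914
  psi_2 = theta_2 + phi_1 psi_1 = -0.131 + (-0.489)(-0.914) = 0.315946
Right-hand sides:
  c_0 = sigma^2 (1 + theta_1 psi_1 + theta_2 psi_2) = 4 * (1 + (-0.425)(-0.914) + (-0.131)(0.315946)) = 4 * 1.347061 = 5.388244
  c_1 = sigma^2 (theta_1 + theta_2 psi_1) = 4 * (-0.425 + (-0.131)(-0.914)) = -1.221064
  c_2 = sigma^2 theta_2 = 4 * (-0.131) = -0.524
Equations for k = 0 and k = 1 (AR order 1):
  gamma(0) = phi_1 gamma(1) + c_0
  gamma(1) = phi_1 gamma(0) + c_1
Substituting the second into the first: gamma(0) (1 - phi_1^2) = c_0 + phi_1 c_1, so
  gamma(0) = (c_0 + phi_1 c_1) / (1 - phi_1^2) = (5.388244 + (-0.489)(-1.221064)) / (1 - (-0.489)^2) = 5.985345 / 0.760879 = 7.866355.
  gamma(1) = phi_1 gamma(0) + c_1 = (-0.489)(7.866355) + (-1.221064) = -5.067712.
For k = 2: gamma(2) = phi_1 gamma(1) + c_2
  = (-0.489)(-5.067712) + (-0.524) = 1.954111.
Therefore gamma(2) = 1.9541 (to 4 decimal places).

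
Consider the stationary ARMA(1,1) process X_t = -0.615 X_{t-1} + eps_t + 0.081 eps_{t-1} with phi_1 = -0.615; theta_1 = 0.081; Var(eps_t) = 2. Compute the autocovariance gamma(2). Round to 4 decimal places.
\gamma(2) = 1.0037

Multiply the model equation by X_{t-k} and take expectations. With theta_0 = psi_0 = 1 and psi_j the MA(infinity) weights, this gives
  gamma(k) - sum_i phi_i gamma(k-i) = c_k,
  c_k = sigma^2 * sum_{j=k..q} theta_j psi_{j-k}   (c_k = 0 for k > q),
using gamma(-m) = gamma(m).
psi-weights needed (psi_j = theta_j + sum_i phi_i psi_{j-i}):
  psi_1 = theta_1 + phi_1 = 0.081 + (-0.615) = -0.534
Right-hand sides:
  c_0 = sigma^2 (1 + theta_1 psi_1) = 2 * (1 + (0.081)(-0.534)) = 2 * 0.956746 = 1.913492
  c_1 = sigma^2 theta_1 = 2 * (0.081) = 0.162
  c_2 = 0
Equations for k = 0 and k = 1 (AR order 1):
  gamma(0) = phi_1 gamma(1) + c_0
  gamma(1) = phi_1 gamma(0) + c_1
Substituting the second into the first: gamma(0) (1 - phi_1^2) = c_0 + phi_1 c_1, so
  gamma(0) = (c_0 + phi_1 c_1) / (1 - phi_1^2) = (1.913492 + (-0.615)(0.162)) / (1 - (-0.615)^2) = 1.813862 / 0.621775 = 2.917232.
  gamma(1) = phi_1 gamma(0) + c_1 = (-0.615)(2.917232) + (0.162) = -1.632098.
For k = 2 (> q): gamma(2) = phi_1 gamma(1) = (-0.615)(-1.632098) = 1.00374.
Therefore gamma(2) = 1.0037 (to 4 decimal places).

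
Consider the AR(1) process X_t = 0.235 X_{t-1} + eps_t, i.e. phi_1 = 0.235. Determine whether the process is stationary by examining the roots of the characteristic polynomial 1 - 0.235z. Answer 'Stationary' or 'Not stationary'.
\text{Stationary}

The AR(p) characteristic polynomial is P(z) = 1 - 0.235z.
Stationarity requires all roots to lie outside the unit circle, i.e. |z| > 1 for every root.
This is linear in z: 1 + (-0.235) z = 0  =>  z = -1/(-0.235) = 4.255319,  |z| = 4.255319.
Moduli of all roots: 4.2553.
All moduli strictly greater than 1? Yes.
Verdict: Stationary.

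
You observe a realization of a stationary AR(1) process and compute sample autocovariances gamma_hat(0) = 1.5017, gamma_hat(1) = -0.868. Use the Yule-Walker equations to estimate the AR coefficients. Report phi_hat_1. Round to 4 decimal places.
\hat\phi_{1} = -0.5780

The Yule-Walker equations for an AR(p) process read, in matrix form,
  Gamma_p phi = r_p,   with   (Gamma_p)_{ij} = gamma(|i - j|),
                       (r_p)_i = gamma(i),   i,j = 1..p.
Substitute the sample gammas (Toeplitz matrix and right-hand side of size 1):
  Gamma_p = [[1.5017]]
  r_p     = [-0.868]
With p = 1 this is the single equation gamma(0) phi_1 = gamma(1):
  phi_hat_1 = gamma(1) / gamma(0) = -0.868 / 1.5017 = -0.5780.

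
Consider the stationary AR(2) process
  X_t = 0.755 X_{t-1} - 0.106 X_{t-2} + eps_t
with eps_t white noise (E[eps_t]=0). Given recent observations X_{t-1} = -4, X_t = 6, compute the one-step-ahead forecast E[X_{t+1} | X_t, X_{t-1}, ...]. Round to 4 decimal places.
E[X_{t+1} \mid \mathcal F_t] = 4.9540

For an AR(p) model X_t = c + sum_i phi_i X_{t-i} + eps_t, the
one-step-ahead conditional mean is
  E[X_{t+1} | X_t, ...] = c + sum_i phi_i X_{t+1-i}.
Substitute known values:
  E[X_{t+1} | ...] = (0.755) * (6) + (-0.106) * (-4)
                   = 4.9540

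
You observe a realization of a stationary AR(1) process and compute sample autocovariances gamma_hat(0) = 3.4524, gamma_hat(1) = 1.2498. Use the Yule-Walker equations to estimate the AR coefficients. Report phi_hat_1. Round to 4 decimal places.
\hat\phi_{1} = 0.3620

The Yule-Walker equations for an AR(p) process read, in matrix form,
  Gamma_p phi = r_p,   with   (Gamma_p)_{ij} = gamma(|i - j|),
                       (r_p)_i = gamma(i),   i,j = 1..p.
Substitute the sample gammas (Toeplitz matrix and right-hand side of size 1):
  Gamma_p = [[3.4524]]
  r_p     = [1.2498]
With p = 1 this is the single equation gamma(0) phi_1 = gamma(1):
  phi_hat_1 = gamma(1) / gamma(0) = 1.2498 / 3.4524 = 0.3620.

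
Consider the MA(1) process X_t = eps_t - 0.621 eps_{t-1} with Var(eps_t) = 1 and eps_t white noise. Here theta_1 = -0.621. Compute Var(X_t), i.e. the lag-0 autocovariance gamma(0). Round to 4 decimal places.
\gamma(0) = 1.3856

For an MA(q) process X_t = eps_t + sum_i theta_i eps_{t-i} with
Var(eps_t) = sigma^2, the variance is
  gamma(0) = sigma^2 * (1 + sum_i theta_i^2).
  sum_i theta_i^2 = (-0.621)^2 = 0.385641.
  gamma(0) = 1 * (1 + 0.385641) = 1 * 1.385641 = 1.385641, which rounds to 1.3856.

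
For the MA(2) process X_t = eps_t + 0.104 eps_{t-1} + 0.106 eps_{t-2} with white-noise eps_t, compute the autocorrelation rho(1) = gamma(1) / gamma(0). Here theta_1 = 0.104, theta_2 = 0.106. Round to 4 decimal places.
\rho(1) = 0.1125

For an MA(q) process with theta_0 = 1, the autocovariance is
  gamma(k) = sigma^2 * sum_{i=0..q-k} theta_i * theta_{i+k},
and rho(k) = gamma(k) / gamma(0). Sigma^2 cancels.
  numerator   = (1)*(0.104) + (0.104)*(0.106) = 0.115024.
  denominator = (1)^2 + (0.104)^2 + (0.106)^2 = 1.022052.
  rho(1) = 0.115024 / 1.022052 = 0.1125.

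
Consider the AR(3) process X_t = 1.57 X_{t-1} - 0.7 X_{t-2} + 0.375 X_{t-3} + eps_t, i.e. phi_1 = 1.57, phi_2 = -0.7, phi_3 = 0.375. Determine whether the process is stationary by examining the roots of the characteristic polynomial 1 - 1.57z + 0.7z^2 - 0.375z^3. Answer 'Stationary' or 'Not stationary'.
\text{Not stationary}

The AR(p) characteristic polynomial is P(z) = 1 - 1.57z + 0.7z^2 - 0.375z^3.
Stationarity requires all roots to lie outside the unit circle, i.e. |z| > 1 for every root.
Degree 3: look for a simple real root z0 first, then factor out (1 - z/z0) and solve the remaining quadratic.
Testing z0 = 0.8: P(0.8) = 1 + (-1.57)(0.8) + (0.7)(0.8)^2 + (-0.375)(0.8)^3
  = 1 + (-1.256) + (0.448) + (-0.192) = 0.  So z_0 = 0.8 is a root, |z_0| = 0.8.
Divide out the factor (1 - 1.25 z) = (1 - z/z0) (since 1/z0 = 1.25):
  P(z) = (1 - 1.25 z)(1 + (-0.32) z + (0.3) z^2)
  [check: z-coef -0.32 - (1.25) = -1.57; z^2-coef 0.3 - (1.25)(-0.32) = 0.7; z^3-coef -(1.25)(0.3) = -0.375.]
Remaining roots from the quadratic factor 1 + (-0.32) z + (0.3) z^2:
  Set 1 + (-0.32) z + (0.3) z^2 = 0, i.e. a z^2 + b z + c = 0 with a = 0.3, b = -0.32, c = 1.
  Discriminant D = b^2 - 4ac = (-0.32)^2 - 4*(0.3)*1 = 0.1024 - (1.2) = -1.0976.
  D < 0, so the roots are the complex-conjugate pair z = (-b +/- i sqrt(-D)) / (2a) = 0.5333 +/- 1.7461i.
  For a conjugate pair |z|^2 = z * conj(z) = (product of roots) = c/a = 1/(0.3) = 3.333333, so |z| = sqrt(3.333333) = 1.8257 for both roots.
Moduli of all roots: 0.8000, 1.8257, 1.8257.
All moduli strictly greater than 1? No.
Verdict: Not stationary.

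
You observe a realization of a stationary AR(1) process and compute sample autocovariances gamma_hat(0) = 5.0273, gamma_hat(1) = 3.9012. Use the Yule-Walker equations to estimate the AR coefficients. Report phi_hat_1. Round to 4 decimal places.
\hat\phi_{1} = 0.7760

The Yule-Walker equations for an AR(p) process read, in matrix form,
  Gamma_p phi = r_p,   with   (Gamma_p)_{ij} = gamma(|i - j|),
                       (r_p)_i = gamma(i),   i,j = 1..p.
Substitute the sample gammas (Toeplitz matrix and right-hand side of size 1):
  Gamma_p = [[5.0273]]
  r_p     = [3.9012]
With p = 1 this is the single equation gamma(0) phi_1 = gamma(1):
  phi_hat_1 = gamma(1) / gamma(0) = 3.9012 / 5.0273 = 0.7760.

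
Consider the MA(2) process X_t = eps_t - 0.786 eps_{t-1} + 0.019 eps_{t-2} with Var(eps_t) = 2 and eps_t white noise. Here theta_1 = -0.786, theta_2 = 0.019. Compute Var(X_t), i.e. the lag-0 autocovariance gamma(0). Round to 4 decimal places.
\gamma(0) = 3.2363

For an MA(q) process X_t = eps_t + sum_i theta_i eps_{t-i} with
Var(eps_t) = sigma^2, the variance is
  gamma(0) = sigma^2 * (1 + sum_i theta_i^2).
  sum_i theta_i^2 = (-0.786)^2 + (0.019)^2 = 0.617796 + 0.000361 = 0.618157.
  gamma(0) = 2 * (1 + 0.618157) = 2 * 1.618157 = 3.236314, which rounds to 3.2363.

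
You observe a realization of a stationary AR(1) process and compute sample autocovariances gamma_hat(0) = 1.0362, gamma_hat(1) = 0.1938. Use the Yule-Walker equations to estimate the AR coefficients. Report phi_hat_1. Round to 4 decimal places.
\hat\phi_{1} = 0.1870

The Yule-Walker equations for an AR(p) process read, in matrix form,
  Gamma_p phi = r_p,   with   (Gamma_p)_{ij} = gamma(|i - j|),
                       (r_p)_i = gamma(i),   i,j = 1..p.
Substitute the sample gammas (Toeplitz matrix and right-hand side of size 1):
  Gamma_p = [[1.0362]]
  r_p     = [0.1938]
With p = 1 this is the single equation gamma(0) phi_1 = gamma(1):
  phi_hat_1 = gamma(1) / gamma(0) = 0.1938 / 1.0362 = 0.1870.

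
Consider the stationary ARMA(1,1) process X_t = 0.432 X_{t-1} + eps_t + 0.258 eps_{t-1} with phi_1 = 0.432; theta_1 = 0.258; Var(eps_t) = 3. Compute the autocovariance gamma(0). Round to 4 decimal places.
\gamma(0) = 4.7560

Multiply the model equation by X_{t-k} and take expectations. With theta_0 = psi_0 = 1 and psi_j the MA(infinity) weights, this gives
  gamma(k) - sum_i phi_i gamma(k-i) = c_k,
  c_k = sigma^2 * sum_{j=k..q} theta_j psi_{j-k}   (c_k = 0 for k > q),
using gamma(-m) = gamma(m).
psi-weights needed (psi_j = theta_j + sum_i phi_i psi_{j-i}):
  psi_1 = theta_1 + phi_1 = 0.258 + (0.432) = 0.69
Right-hand sides:
  c_0 = sigma^2 (1 + theta_1 psi_1) = 3 * (1 + (0.258)(0.69)) = 3 * 1.17802 = 3.53406
  c_1 = sigma^2 theta_1 = 3 * (0.258) = 0.774
  c_2 = 0
Equations for k = 0 and k = 1 (AR order 1):
  gamma(0) = phi_1 gamma(1) + c_0
  gamma(1) = phi_1 gamma(0) + c_1
Substituting the second into the first: gamma(0) (1 - phi_1^2) = c_0 + phi_1 c_1, so
  gamma(0) = (c_0 + phi_1 c_1) / (1 - phi_1^2) = (3.53406 + (0.432)(0.774)) / (1 - (0.432)^2) = 3.868428 / 0.813376 = 4.756014.
Therefore gamma(0) = 4.7560 (to 4 decimal places).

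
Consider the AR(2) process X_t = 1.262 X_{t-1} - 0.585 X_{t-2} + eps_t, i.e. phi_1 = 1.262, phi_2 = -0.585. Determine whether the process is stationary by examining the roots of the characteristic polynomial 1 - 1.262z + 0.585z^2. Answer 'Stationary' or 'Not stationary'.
\text{Stationary}

The AR(p) characteristic polynomial is P(z) = 1 - 1.262z + 0.585z^2.
Stationarity requires all roots to lie outside the unit circle, i.e. |z| > 1 for every root.
Set 1 + (-1.262) z + (0.585) z^2 = 0, i.e. a z^2 + b z + c = 0 with a = 0.585, b = -1.262, c = 1.
Discriminant D = b^2 - 4ac = (-1.262)^2 - 4*(0.585)*1 = 1.592644 - (2.34) = -0.747356.
D < 0, so the roots are the complex-conjugate pair z = (-b +/- i sqrt(-D)) / (2a) = 1.0786 +/- 0.7389i.
For a conjugate pair |z|^2 = z * conj(z) = (product of roots) = c/a = 1/(0.585) = 1.709402, so |z| = sqrt(1.709402) = 1.3074 for both roots.
Moduli of all roots: 1.3074, 1.3074.
All moduli strictly greater than 1? Yes.
Verdict: Stationary.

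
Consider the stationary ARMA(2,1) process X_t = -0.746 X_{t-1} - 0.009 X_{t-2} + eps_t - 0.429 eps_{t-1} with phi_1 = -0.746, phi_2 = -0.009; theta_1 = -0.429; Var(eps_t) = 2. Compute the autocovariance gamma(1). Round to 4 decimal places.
\gamma(1) = -6.7817

Multiply the model equation by X_{t-k} and take expectations. With theta_0 = psi_0 = 1 and psi_j the MA(infinity) weights, this gives
  gamma(k) - sum_i phi_i gamma(k-i) = c_k,
  c_k = sigma^2 * sum_{j=k..q} theta_j psi_{j-k}   (c_k = 0 for k > q),
using gamma(-m) = gamma(m).
psi-weights needed (psi_j = theta_j + sum_i phi_i psi_{j-i}):
  psi_1 = theta_1 + phi_1 = -0.429 + (-0.746) = -1.175
Right-hand sides:
  c_0 = sigma^2 (1 + theta_1 psi_1) = 2 * (1 + (-0.429)(-1.175)) = 2 * 1.504075 = 3.00815
  c_1 = sigma^2 theta_1 = 2 * (-0.429) = -0.858
  c_2 = 0
Equations for k = 0, 1, 2 (AR order 2, c_2 = 0):
  (E0) gamma(0) = phi_1 gamma(1) + phi_2 gamma(2) + c_0
  (E1) gamma(1) = phi_1 gamma(0) + phi_2 gamma(1) + c_1
  (E2) gamma(2) = phi_1 gamma(1) + phi_2 gamma(0)
From (E1): gamma(1) = A gamma(0) + B with
  A = phi_1 / (1 - phi_2) = -0.746 / 1.009 = -0.739346,   B = c_1 / (1 - phi_2) = -0.858 / 1.009 = -0.850347.
Insert (E2) into (E0): gamma(0) (1 - phi_2^2) = phi_1 (1 + phi_2) gamma(1) + c_0.
  phi_1 (1 + phi_2) = (-0.746)(0.991) = -0.739286,   1 - phi_2^2 = 0.999919.
Replace gamma(1) by A gamma(0) + B and collect gamma(0):
  gamma(0) [0.999919 - (-0.739286)(-0.739346)] = (-0.739286)(-0.850347) + 3.00815
  gamma(0) * 0.453331 = 3.6368
  gamma(0) = 3.6368 / 0.453331 = 8.022394.
  gamma(1) = A gamma(0) + B = (-0.739346)(8.022394) + (-0.850347) = -6.781671.
Therefore gamma(1) = -6.7817 (to 4 decimal places).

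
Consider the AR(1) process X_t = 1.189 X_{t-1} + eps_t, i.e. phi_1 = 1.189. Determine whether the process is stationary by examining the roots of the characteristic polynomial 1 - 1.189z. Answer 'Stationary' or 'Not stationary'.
\text{Not stationary}

The AR(p) characteristic polynomial is P(z) = 1 - 1.189z.
Stationarity requires all roots to lie outside the unit circle, i.e. |z| > 1 for every root.
This is linear in z: 1 + (-1.189) z = 0  =>  z = -1/(-1.189) = 0.841043,  |z| = 0.841043.
Moduli of all roots: 0.8410.
All moduli strictly greater than 1? No.
Verdict: Not stationary.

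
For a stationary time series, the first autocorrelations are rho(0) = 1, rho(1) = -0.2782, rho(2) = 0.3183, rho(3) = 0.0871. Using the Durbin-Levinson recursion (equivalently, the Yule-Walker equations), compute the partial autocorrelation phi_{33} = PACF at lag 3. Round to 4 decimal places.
\phi_{33} = 0.2619

The PACF at lag k is phi_{kk}, the last component of the solution
to the Yule-Walker system G_k phi = r_k where
  (G_k)_{ij} = rho(|i - j|), (r_k)_i = rho(i), i,j = 1..k.
Equivalently, Durbin-Levinson gives phi_{kk} iteratively:
  phi_{11} = rho(1)
  phi_{kk} = [rho(k) - sum_{j=1..k-1} phi_{k-1,j} rho(k-j)]
            / [1 - sum_{j=1..k-1} phi_{k-1,j} rho(j)],
  phi_{k,j} = phi_{k-1,j} - phi_{kk} phi_{k-1,k-j},  j = 1..k-1.
Step k = 1:
  phi_11 = rho(1) = -0.2782.
Step k = 2:
  phi_22 = [rho(2) - phi_11 rho(1)] / [1 - phi_11 rho(1)] = [0.3183 - (-0.2782)(-0.2782)] / [1 - (-0.2782)(-0.2782)]
         = 0.24090476 / 0.92260476 = 0.261114.
  Update: phi_21 = phi_11 - phi_22 phi_11 = -0.2782 - (0.261114)(-0.2782) = -0.205558.
Step k = 3:
  phi_33 = [rho(3) - phi_21 rho(2) - phi_22 rho(1)] / [1 - phi_21 rho(1) - phi_22 rho(2)]
    numerator   = 0.0871 - (-0.205558)(0.3183) - (0.261114)(-0.2782) = 0.225171
    denominator = 1 - (-0.205558)(-0.2782) - (0.261114)(0.3183) = 0.85970122
  phi_33 = 0.225171 / 0.85970122 = 0.2619.
Therefore phi_{33} = 0.2619.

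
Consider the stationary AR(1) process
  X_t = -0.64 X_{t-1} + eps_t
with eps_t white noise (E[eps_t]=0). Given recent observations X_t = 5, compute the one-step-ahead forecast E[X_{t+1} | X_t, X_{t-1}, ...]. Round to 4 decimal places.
E[X_{t+1} \mid \mathcal F_t] = -3.2000

For an AR(p) model X_t = c + sum_i phi_i X_{t-i} + eps_t, the
one-step-ahead conditional mean is
  E[X_{t+1} | X_t, ...] = c + sum_i phi_i X_{t+1-i}.
Substitute known values:
  E[X_{t+1} | ...] = (-0.64) * (5)
                   = -3.2000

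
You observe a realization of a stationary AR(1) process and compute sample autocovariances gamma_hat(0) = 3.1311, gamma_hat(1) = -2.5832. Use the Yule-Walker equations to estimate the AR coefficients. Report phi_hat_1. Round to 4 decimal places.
\hat\phi_{1} = -0.8250

The Yule-Walker equations for an AR(p) process read, in matrix form,
  Gamma_p phi = r_p,   with   (Gamma_p)_{ij} = gamma(|i - j|),
                       (r_p)_i = gamma(i),   i,j = 1..p.
Substitute the sample gammas (Toeplitz matrix and right-hand side of size 1):
  Gamma_p = [[3.1311]]
  r_p     = [-2.5832]
With p = 1 this is the single equation gamma(0) phi_1 = gamma(1):
  phi_hat_1 = gamma(1) / gamma(0) = -2.5832 / 3.1311 = -0.8250.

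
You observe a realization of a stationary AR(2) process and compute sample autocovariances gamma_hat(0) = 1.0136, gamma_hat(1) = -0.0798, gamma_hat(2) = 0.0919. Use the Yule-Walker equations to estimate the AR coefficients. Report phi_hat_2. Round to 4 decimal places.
\hat\phi_{2} = 0.0850

The Yule-Walker equations for an AR(p) process read, in matrix form,
  Gamma_p phi = r_p,   with   (Gamma_p)_{ij} = gamma(|i - j|),
                       (r_p)_i = gamma(i),   i,j = 1..p.
Substitute the sample gammas (Toeplitz matrix and right-hand side of size 2):
  Gamma_p = [[1.0136, -0.0798], [-0.0798, 1.0136]]
  r_p     = [-0.0798, 0.0919]
Written out:
  1.0136 phi_1 - 0.0798 phi_2 = -0.0798
  -0.0798 phi_1 + 1.0136 phi_2 = 0.0919
Solve by Cramer's rule:
  det = gamma(0)^2 - gamma(1)^2 = (1.0136)^2 - (-0.0798)^2 = 1.02738496 - 0.00636804 = 1.02101692
  phi_hat_1 = [gamma(1) gamma(0) - gamma(1) gamma(2)] / det = [(-0.0798)(1.0136) - (-0.0798)(0.0919)] / 1.02101692 = -0.07355166 / 1.02101692 = -0.072
  phi_hat_2 = [gamma(0) gamma(2) - gamma(1)^2] / det = [(1.0136)(0.0919) - (-0.0798)^2] / 1.02101692 = 0.0867818 / 1.02101692 = 0.085
So phi_hat = [-0.0720, 0.0850].
Therefore phi_hat_2 = 0.0850.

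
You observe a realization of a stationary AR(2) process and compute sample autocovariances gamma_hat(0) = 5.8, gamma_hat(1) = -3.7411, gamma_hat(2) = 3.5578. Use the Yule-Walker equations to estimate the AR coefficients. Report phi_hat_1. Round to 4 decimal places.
\hat\phi_{1} = -0.4270

The Yule-Walker equations for an AR(p) process read, in matrix form,
  Gamma_p phi = r_p,   with   (Gamma_p)_{ij} = gamma(|i - j|),
                       (r_p)_i = gamma(i),   i,j = 1..p.
Substitute the sample gammas (Toeplitz matrix and right-hand side of size 2):
  Gamma_p = [[5.8, -3.7411], [-3.7411, 5.8]]
  r_p     = [-3.7411, 3.5578]
Written out:
  5.8 phi_1 - 3.7411 phi_2 = -3.7411
  -3.7411 phi_1 + 5.8 phi_2 = 3.5578
Solve by Cramer's rule:
  det = gamma(0)^2 - gamma(1)^2 = (5.8)^2 - (-3.7411)^2 = 33.64 - 13.99582921 = 19.64417079
  phi_hat_1 = [gamma(1) gamma(0) - gamma(1) gamma(2)] / det = [(-3.7411)(5.8) - (-3.7411)(3.5578)] / 19.64417079 = -8.38829442 / 19.64417079 = -0.427
  phi_hat_2 = [gamma(0) gamma(2) - gamma(1)^2] / det = [(5.8)(3.5578) - (-3.7411)^2] / 19.64417079 = 6.63941079 / 19.64417079 = 0.338
So phi_hat = [-0.4270, 0.3380].
Therefore phi_hat_1 = -0.4270.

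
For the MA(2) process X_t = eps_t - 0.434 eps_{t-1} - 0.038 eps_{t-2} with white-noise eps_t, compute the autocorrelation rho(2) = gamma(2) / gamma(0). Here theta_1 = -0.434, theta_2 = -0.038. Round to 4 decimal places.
\rho(2) = -0.0319

For an MA(q) process with theta_0 = 1, the autocovariance is
  gamma(k) = sigma^2 * sum_{i=0..q-k} theta_i * theta_{i+k},
and rho(k) = gamma(k) / gamma(0). Sigma^2 cancels.
  numerator   = (1)*(-0.038) = -0.038.
  denominator = (1)^2 + (-0.434)^2 + (-0.038)^2 = 1.1898.
  rho(2) = -0.038 / 1.1898 = -0.0319.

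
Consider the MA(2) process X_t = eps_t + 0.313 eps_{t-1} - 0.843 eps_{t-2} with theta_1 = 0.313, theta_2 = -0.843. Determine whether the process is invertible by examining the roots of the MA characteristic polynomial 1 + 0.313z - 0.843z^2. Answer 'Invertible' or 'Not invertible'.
\text{Not invertible}

The MA(q) characteristic polynomial is P(z) = 1 + 0.313z - 0.843z^2.
Invertibility requires all roots to lie outside the unit circle, i.e. |z| > 1 for every root.
Set 1 + (0.313) z + (-0.843) z^2 = 0, i.e. a z^2 + b z + c = 0 with a = -0.843, b = 0.313, c = 1.
Discriminant D = b^2 - 4ac = (0.313)^2 - 4*(-0.843)*1 = 0.097969 - (-3.372) = 3.469969.
D >= 0, so the roots are real: z = (-b +/- sqrt(D)) / (2a) = (-0.313 +/- 1.862785) / (-1.686).
  z_1 = (-0.313 + 1.862785) / (-1.686) = -0.9192,   |z_1| = 0.9192.
  z_2 = (-0.313 - 1.862785) / (-1.686) = 1.2905,   |z_2| = 1.2905.
Moduli of all roots: 0.9192, 1.2905.
All moduli strictly greater than 1? No.
Verdict: Not invertible.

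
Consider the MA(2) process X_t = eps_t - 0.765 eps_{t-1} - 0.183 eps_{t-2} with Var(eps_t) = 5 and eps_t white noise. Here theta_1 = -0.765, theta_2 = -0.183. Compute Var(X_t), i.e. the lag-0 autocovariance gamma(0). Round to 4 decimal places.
\gamma(0) = 8.0936

For an MA(q) process X_t = eps_t + sum_i theta_i eps_{t-i} with
Var(eps_t) = sigma^2, the variance is
  gamma(0) = sigma^2 * (1 + sum_i theta_i^2).
  sum_i theta_i^2 = (-0.765)^2 + (-0.183)^2 = 0.585225 + 0.033489 = 0.618714.
  gamma(0) = 5 * (1 + 0.618714) = 5 * 1.618714 = 8.09357, which rounds to 8.0936.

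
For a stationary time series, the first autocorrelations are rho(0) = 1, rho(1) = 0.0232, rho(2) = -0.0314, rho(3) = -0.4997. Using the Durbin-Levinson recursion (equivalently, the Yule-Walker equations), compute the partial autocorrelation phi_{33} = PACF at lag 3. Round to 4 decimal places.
\phi_{33} = -0.4990

The PACF at lag k is phi_{kk}, the last component of the solution
to the Yule-Walker system G_k phi = r_k where
  (G_k)_{ij} = rho(|i - j|), (r_k)_i = rho(i), i,j = 1..k.
Equivalently, Durbin-Levinson gives phi_{kk} iteratively:
  phi_{11} = rho(1)
  phi_{kk} = [rho(k) - sum_{j=1..k-1} phi_{k-1,j} rho(k-j)]
            / [1 - sum_{j=1..k-1} phi_{k-1,j} rho(j)],
  phi_{k,j} = phi_{k-1,j} - phi_{kk} phi_{k-1,k-j},  j = 1..k-1.
Step k = 1:
  phi_11 = rho(1) = 0.0232.
Step k = 2:
  phi_22 = [rho(2) - phi_11 rho(1)] / [1 - phi_11 rho(1)] = [-0.0314 - (0.0232)(0.0232)] / [1 - (0.0232)(0.0232)]
         = -0.03193824 / 0.99946176 = -0.031955.
  Update: phi_21 = phi_11 - phi_22 phi_11 = 0.0232 - (-0.031955)(0.0232) = 0.023941.
Step k = 3:
  phi_33 = [rho(3) - phi_21 rho(2) - phi_22 rho(1)] / [1 - phi_21 rho(1) - phi_22 rho(2)]
    numerator   = -0.4997 - (0.023941)(-0.0314) - (-0.031955)(0.0232) = -0.49820687
    denominator = 1 - (0.023941)(0.0232) - (-0.031955)(-0.0314) = 0.99844116
  phi_33 = -0.49820687 / 0.99844116 = -0.499.
Therefore phi_{33} = -0.4990.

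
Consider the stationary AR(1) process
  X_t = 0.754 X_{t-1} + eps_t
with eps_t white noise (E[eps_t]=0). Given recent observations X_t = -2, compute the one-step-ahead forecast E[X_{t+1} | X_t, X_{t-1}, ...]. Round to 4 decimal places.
E[X_{t+1} \mid \mathcal F_t] = -1.5080

For an AR(p) model X_t = c + sum_i phi_i X_{t-i} + eps_t, the
one-step-ahead conditional mean is
  E[X_{t+1} | X_t, ...] = c + sum_i phi_i X_{t+1-i}.
Substitute known values:
  E[X_{t+1} | ...] = (0.754) * (-2)
                   = -1.5080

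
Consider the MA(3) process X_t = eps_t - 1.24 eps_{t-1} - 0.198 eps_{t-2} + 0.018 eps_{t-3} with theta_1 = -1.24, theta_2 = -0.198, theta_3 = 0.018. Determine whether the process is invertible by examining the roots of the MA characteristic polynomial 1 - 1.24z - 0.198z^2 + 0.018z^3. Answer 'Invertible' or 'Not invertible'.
\text{Not invertible}

The MA(q) characteristic polynomial is P(z) = 1 - 1.24z - 0.198z^2 + 0.018z^3.
Invertibility requires all roots to lie outside the unit circle, i.e. |z| > 1 for every root.
Degree 3: look for a simple real root z0 first, then factor out (1 - z/z0) and solve the remaining quadratic.
Testing z0 = -5: P(-5) = 1 + (-1.24)(-5) + (-0.198)(-5)^2 + (0.018)(-5)^3
  = 1 + (6.2) + (-4.95) + (-2.25) = 0.  So z_0 = -5 is a root, |z_0| = 5.
Divide out the factor (1 + 0.2 z) = (1 - z/z0) (since 1/z0 = -0.2):
  P(z) = (1 + 0.2 z)(1 + (-1.44) z + (0.09) z^2)
  [check: z-coef -1.44 - (-0.2) = -1.24; z^2-coef 0.09 - (-0.2)(-1.44) = -0.198; z^3-coef -(-0.2)(0.09) = 0.018.]
Remaining roots from the quadratic factor 1 + (-1.44) z + (0.09) z^2:
  Set 1 + (-1.44) z + (0.09) z^2 = 0, i.e. a z^2 + b z + c = 0 with a = 0.09, b = -1.44, c = 1.
  Discriminant D = b^2 - 4ac = (-1.44)^2 - 4*(0.09)*1 = 2.0736 - (0.36) = 1.7136.
  D >= 0, so the roots are real: z = (-b +/- sqrt(D)) / (2a) = (1.44 +/- 1.309045) / (0.18).
    z_1 = (1.44 + 1.309045) / (0.18) = 15.2725,   |z_1| = 15.2725.
    z_2 = (1.44 - 1.309045) / (0.18) = 0.7275,   |z_2| = 0.7275.
Moduli of all roots: 5.0000, 15.2725, 0.7275.
All moduli strictly greater than 1? No.
Verdict: Not invertible.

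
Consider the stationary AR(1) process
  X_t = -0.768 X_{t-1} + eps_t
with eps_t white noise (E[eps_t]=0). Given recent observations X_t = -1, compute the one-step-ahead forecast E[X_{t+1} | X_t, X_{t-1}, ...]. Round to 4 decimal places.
E[X_{t+1} \mid \mathcal F_t] = 0.7680

For an AR(p) model X_t = c + sum_i phi_i X_{t-i} + eps_t, the
one-step-ahead conditional mean is
  E[X_{t+1} | X_t, ...] = c + sum_i phi_i X_{t+1-i}.
Substitute known values:
  E[X_{t+1} | ...] = (-0.768) * (-1)
                   = 0.7680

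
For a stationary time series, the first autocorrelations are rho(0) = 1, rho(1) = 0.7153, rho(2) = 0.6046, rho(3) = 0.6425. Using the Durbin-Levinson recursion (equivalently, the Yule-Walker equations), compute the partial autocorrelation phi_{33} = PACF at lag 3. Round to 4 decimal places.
\phi_{33} = 0.3319

The PACF at lag k is phi_{kk}, the last component of the solution
to the Yule-Walker system G_k phi = r_k where
  (G_k)_{ij} = rho(|i - j|), (r_k)_i = rho(i), i,j = 1..k.
Equivalently, Durbin-Levinson gives phi_{kk} iteratively:
  phi_{11} = rho(1)
  phi_{kk} = [rho(k) - sum_{j=1..k-1} phi_{k-1,j} rho(k-j)]
            / [1 - sum_{j=1..k-1} phi_{k-1,j} rho(j)],
  phi_{k,j} = phi_{k-1,j} - phi_{kk} phi_{k-1,k-j},  j = 1..k-1.
Step k = 1:
  phi_11 = rho(1) = 0.7153.
Step k = 2:
  phi_22 = [rho(2) - phi_11 rho(1)] / [1 - phi_11 rho(1)] = [0.6046 - (0.7153)(0.7153)] / [1 - (0.7153)(0.7153)]
         = 0.09294591 / 0.48834591 = 0.190328.
  Update: phi_21 = phi_11 - phi_22 phi_11 = 0.7153 - (0.190328)(0.7153) = 0.579158.
Step k = 3:
  phi_33 = [rho(3) - phi_21 rho(2) - phi_22 rho(1)] / [1 - phi_21 rho(1) - phi_22 rho(2)]
    numerator   = 0.6425 - (0.579158)(0.6046) - (0.190328)(0.7153) = 0.15619922
    denominator = 1 - (0.579158)(0.7153) - (0.190328)(0.6046) = 0.4706557
  phi_33 = 0.15619922 / 0.4706557 = 0.3319.
Therefore phi_{33} = 0.3319.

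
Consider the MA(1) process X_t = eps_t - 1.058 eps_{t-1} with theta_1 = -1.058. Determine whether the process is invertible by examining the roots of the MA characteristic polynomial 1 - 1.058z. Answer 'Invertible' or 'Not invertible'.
\text{Not invertible}

The MA(q) characteristic polynomial is P(z) = 1 - 1.058z.
Invertibility requires all roots to lie outside the unit circle, i.e. |z| > 1 for every root.
This is linear in z: 1 + (-1.058) z = 0  =>  z = -1/(-1.058) = 0.94518,  |z| = 0.94518.
Moduli of all roots: 0.9452.
All moduli strictly greater than 1? No.
Verdict: Not invertible.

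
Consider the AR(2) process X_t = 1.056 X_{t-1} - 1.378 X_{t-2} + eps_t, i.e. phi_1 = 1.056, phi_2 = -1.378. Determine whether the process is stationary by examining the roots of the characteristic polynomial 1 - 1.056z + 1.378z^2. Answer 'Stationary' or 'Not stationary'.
\text{Not stationary}

The AR(p) characteristic polynomial is P(z) = 1 - 1.056z + 1.378z^2.
Stationarity requires all roots to lie outside the unit circle, i.e. |z| > 1 for every root.
Set 1 + (-1.056) z + (1.378) z^2 = 0, i.e. a z^2 + b z + c = 0 with a = 1.378, b = -1.056, c = 1.
Discriminant D = b^2 - 4ac = (-1.056)^2 - 4*(1.378)*1 = 1.115136 - (5.512) = -4.396864.
D < 0, so the roots are the complex-conjugate pair z = (-b +/- i sqrt(-D)) / (2a) = 0.3832 +/- 0.7608i.
For a conjugate pair |z|^2 = z * conj(z) = (product of roots) = c/a = 1/(1.378) = 0.725689, so |z| = sqrt(0.725689) = 0.8519 for both roots.
Moduli of all roots: 0.8519, 0.8519.
All moduli strictly greater than 1? No.
Verdict: Not stationary.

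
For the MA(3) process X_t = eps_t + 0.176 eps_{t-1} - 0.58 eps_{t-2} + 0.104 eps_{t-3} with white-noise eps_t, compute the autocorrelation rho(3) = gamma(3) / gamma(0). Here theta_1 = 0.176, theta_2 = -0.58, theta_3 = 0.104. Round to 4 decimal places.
\rho(3) = 0.0755

For an MA(q) process with theta_0 = 1, the autocovariance is
  gamma(k) = sigma^2 * sum_{i=0..q-k} theta_i * theta_{i+k},
and rho(k) = gamma(k) / gamma(0). Sigma^2 cancels.
  numerator   = (1)*(0.104) = 0.104.
  denominator = (1)^2 + (0.176)^2 + (-0.58)^2 + (0.104)^2 = 1.378192.
  rho(3) = 0.104 / 1.378192 = 0.0755.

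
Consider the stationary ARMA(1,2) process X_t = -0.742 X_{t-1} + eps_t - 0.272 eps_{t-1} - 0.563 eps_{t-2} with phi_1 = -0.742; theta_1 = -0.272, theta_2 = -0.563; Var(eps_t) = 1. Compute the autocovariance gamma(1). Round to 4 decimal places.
\gamma(1) = -1.2653

Multiply the model equation by X_{t-k} and take expectations. With theta_0 = psi_0 = 1 and psi_j the MA(infinity) weights, this gives
  gamma(k) - sum_i phi_i gamma(k-i) = c_k,
  c_k = sigma^2 * sum_{j=k..q} theta_j psi_{j-k}   (c_k = 0 for k > q),
using gamma(-m) = gamma(m).
psi-weights needed (psi_j = theta_j + sum_i phi_i psi_{j-i}):
  psi_1 = theta_1 + phi_1 = -0.272 + (-0.742) = -1.014
  psi_2 = theta_2 + phi_1 psi_1 = -0.563 + (-0.742)(-1.014) = 0.189388
Right-hand sides:
  c_0 = sigma^2 (1 + theta_1 psi_1 + theta_2 psi_2) = 1 * (1 + (-0.272)(-1.014) + (-0.563)(0.189388)) = 1 * 1.169183 = 1.169183
  c_1 = sigma^2 (theta_1 + theta_2 psi_1) = 1 * (-0.272 + (-0.563)(-1.014)) = 0.298882
  c_2 = sigma^2 theta_2 = 1 * (-0.563) = -0.563
Equations for k = 0 and k = 1 (AR order 1):
  gamma(0) = phi_1 gamma(1) + c_0
  gamma(1) = phi_1 gamma(0) + c_1
Substituting the second into the first: gamma(0) (1 - phi_1^2) = c_0 + phi_1 c_1, so
  gamma(0) = (c_0 + phi_1 c_1) / (1 - phi_1^2) = (1.169183 + (-0.742)(0.298882)) / (1 - (-0.742)^2) = 0.947412 / 0.449436 = 2.108002.
  gamma(1) = phi_1 gamma(0) + c_1 = (-0.742)(2.108002) + (0.298882) = -1.265256.
Therefore gamma(1) = -1.2653 (to 4 decimal places).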